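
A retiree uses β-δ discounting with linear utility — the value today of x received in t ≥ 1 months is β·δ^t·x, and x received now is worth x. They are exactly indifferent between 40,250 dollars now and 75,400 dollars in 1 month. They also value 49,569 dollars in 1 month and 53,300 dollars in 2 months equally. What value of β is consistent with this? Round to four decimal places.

Both payoffs in the second observation are in the future, so β drops out: δ^1·49569 = δ^2·53300 ⇒ δ = 49569/53300 = 0.93000.
Now use the now-vs-future pair: 40250 = β·δ·75400 gives β = 40250/(0.93000·75400) ≈ 0.5740.

β ≈ 0.5740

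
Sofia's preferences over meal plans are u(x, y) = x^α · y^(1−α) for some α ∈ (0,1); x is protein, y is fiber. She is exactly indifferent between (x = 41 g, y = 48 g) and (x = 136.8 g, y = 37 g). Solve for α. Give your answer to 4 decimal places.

α ≈ 0.1776

The Cobb–Douglas utilities coincide, so 41^α·48^(1−α) = 136.8^α·37^(1−α).
Rearrange to (41/136.8)^α = (37/48)^(1−α) and take logs: α·-1.2049479 = (1−α)·-0.2602831.
Thus α·(-1.4652310) = -0.2602831, so α = -0.2602831/-1.4652310 ≈ 0.1776.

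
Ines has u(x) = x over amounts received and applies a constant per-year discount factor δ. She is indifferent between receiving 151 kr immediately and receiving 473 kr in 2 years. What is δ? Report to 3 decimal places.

Equating discounted utilities: u(151) = δ^2·u(473) ⇒ δ^2 = u(151)/u(473).
With u(x) = x: δ^2 = 151/473 = 0.31924.
So δ = 0.31924^(1/2) ≈ 0.565.

δ ≈ 0.565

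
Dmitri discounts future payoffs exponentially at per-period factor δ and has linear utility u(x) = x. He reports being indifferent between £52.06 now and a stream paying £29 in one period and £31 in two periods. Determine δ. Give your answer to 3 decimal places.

Equating present values: 52.06 = 29δ + 31δ².
That is, 31δ² + 29δ − 52.06 = 0, a quadratic in δ.
The positive root is δ = [−29 + √(29² + 4·31·52.06)] / (2·31) = (−29 + 85.419)/62 ≈ 0.910.

δ ≈ 0.910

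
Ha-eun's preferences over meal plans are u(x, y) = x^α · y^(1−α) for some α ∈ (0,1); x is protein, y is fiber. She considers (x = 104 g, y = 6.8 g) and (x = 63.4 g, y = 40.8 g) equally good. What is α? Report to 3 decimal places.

Indifference: 104^α · 6.8^(1−α) = 63.4^α · 40.8^(1−α).
Taking logs: α·ln 104 + (1−α)·ln 6.8 = α·ln 63.4 + (1−α)·ln 40.8, i.e. α·0.494927 = (1−α)·1.791759.
So α/(1−α) = (1.791759)/(0.494927) = 3.620249, and α = 3.620249/4.620249 ≈ 0.784.

α ≈ 0.784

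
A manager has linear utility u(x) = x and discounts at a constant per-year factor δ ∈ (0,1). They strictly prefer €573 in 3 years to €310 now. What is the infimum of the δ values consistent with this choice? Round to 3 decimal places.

δ > 0.815

Comparing present values: 310 < δ^3·573.
Hence δ^3 > 310/573 = 0.54101, and x ↦ x^(1/3) is increasing on (0,∞).
δ > 0.54101^(1/3) = 0.815.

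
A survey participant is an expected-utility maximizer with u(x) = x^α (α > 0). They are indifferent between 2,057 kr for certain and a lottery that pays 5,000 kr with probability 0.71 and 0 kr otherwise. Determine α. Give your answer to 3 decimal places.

EU(lottery) = 0.71·5000^α + 0.29·0 = 0.71·5000^α.
Equating: 2057^α = 0.71·5000^α, i.e. 0.4114^α = 0.71.
Take logs: α = ln 0.71 / ln(2057/5000) ≈ 0.38561.

α ≈ 0.386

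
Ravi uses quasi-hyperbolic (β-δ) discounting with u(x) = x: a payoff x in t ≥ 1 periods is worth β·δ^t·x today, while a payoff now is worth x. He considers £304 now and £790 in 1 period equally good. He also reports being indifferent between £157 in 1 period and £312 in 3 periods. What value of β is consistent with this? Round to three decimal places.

The second indifference involves only future payoffs, so β cancels: β·δ^1·157 = β·δ^3·312, giving δ^2 = 157/312 = 0.50321, so δ = 0.70937.
Now use the now-vs-future pair: 304 = β·δ·790 gives β = 304/(0.70937·790) ≈ 0.542.

β ≈ 0.542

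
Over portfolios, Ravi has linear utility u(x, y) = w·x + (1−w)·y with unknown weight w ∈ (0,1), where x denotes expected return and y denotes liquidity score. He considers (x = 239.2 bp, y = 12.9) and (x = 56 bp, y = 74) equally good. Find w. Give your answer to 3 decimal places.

Indifference: w·239.2 + (1−w)·12.9 = w·56 + (1−w)·74.
w·(239.2−56) = (1−w)·(74−12.9), i.e. w·183.2 = (1−w)·61.1.
The marginal rate of substitution is 61.1/183.2, so w = 61.1/(183.2+61.1) = 0.250.

w = 0.250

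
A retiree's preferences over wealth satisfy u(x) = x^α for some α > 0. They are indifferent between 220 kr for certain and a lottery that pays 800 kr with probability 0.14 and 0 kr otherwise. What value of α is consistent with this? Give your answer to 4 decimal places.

α ≈ 1.5230

EU(lottery) = 0.14·800^α + 0.86·0 = 0.14·800^α.
Indifference: 220^α = 0.14·800^α, so (220/800)^α = 0.14.
Take logs: α = ln 0.14 / ln(220/800) ≈ 1.522957.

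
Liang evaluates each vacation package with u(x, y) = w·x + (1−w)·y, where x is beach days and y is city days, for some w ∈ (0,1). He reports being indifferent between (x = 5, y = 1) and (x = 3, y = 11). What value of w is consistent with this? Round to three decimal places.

Equating utilities: w·5 + (1−w)·1 = w·3 + (1−w)·11.
Collecting terms: w·2 = (1−w)·10.
The marginal rate of substitution is 10/2, so w = 10/(2+10) = 0.833.

w = 0.833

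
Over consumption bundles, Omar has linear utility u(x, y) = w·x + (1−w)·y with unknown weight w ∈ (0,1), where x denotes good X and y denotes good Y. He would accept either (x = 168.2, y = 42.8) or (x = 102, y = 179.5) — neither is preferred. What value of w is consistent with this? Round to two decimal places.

u(168.2,42.8) = u(102,179.5) means w·168.2 + (1−w)·42.8 = w·102 + (1−w)·179.5.
Rearranging, 66.2·w − 136.7·(1−w) = 0.
Hence w = 136.7/(66.2+136.7) = 136.7/202.9 = 0.67.

w = 0.67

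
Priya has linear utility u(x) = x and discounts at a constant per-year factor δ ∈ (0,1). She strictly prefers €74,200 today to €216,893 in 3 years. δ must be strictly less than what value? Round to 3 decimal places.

δ < 0.699

Under u(x) = x this choice says 74200 > δ^3·216893.
So δ^3 < 74200/216893 = 0.34210; taking the cube root of both positive sides preserves the inequality.
δ < (74200/216893)^(1/3) ≈ 0.699.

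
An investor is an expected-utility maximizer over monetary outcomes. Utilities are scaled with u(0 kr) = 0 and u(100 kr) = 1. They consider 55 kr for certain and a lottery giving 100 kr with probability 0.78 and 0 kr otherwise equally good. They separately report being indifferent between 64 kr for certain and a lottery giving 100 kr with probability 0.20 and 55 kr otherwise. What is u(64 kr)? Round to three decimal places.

0.824

First, u(55 kr) = 0.78·u(100 kr) + 0.22·u(0 kr) = 0.78.
Chaining: u(64 kr) = 0.20·1.00 + 0.80·0.78 = 0.8240.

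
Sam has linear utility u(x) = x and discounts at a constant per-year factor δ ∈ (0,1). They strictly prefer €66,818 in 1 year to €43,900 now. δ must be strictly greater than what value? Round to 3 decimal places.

The preference means 43900 < δ·66818.
So δ > 43900/66818 = 0.65701.

δ > 0.657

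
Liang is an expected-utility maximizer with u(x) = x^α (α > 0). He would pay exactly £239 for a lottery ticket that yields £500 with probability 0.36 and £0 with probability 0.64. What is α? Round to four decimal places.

α ≈ 1.3841

Since u(0) = 0, the lottery's EU is 0.36·500^α.
Equating: 239^α = 0.36·500^α, i.e. 0.4780^α = 0.36.
Take logs: α = ln 0.36 / ln(239/500) ≈ 1.384080.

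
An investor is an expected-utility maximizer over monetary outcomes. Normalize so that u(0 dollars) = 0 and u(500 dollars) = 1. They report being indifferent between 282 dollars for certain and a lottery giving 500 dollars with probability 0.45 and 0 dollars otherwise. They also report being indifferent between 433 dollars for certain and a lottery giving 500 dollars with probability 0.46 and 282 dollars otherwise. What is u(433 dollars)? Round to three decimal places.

From the first indifference, u(282 dollars) = 0.45·u(500 dollars) + 0.55·u(0 dollars) = 0.45·1 + 0.55·0 = 0.45.
Then u(433 dollars) = 0.46·u(500 dollars) + 0.54·u(282 dollars) = 0.46·1.00 + 0.54·0.45 = 0.7030.

0.703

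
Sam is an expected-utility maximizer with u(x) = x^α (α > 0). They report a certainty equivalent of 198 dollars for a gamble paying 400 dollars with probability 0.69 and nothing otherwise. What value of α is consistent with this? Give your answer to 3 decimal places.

The lottery's expected utility is 0.69·u(400) + 0.31·u(0) = 0.69·400^α (since u(0) = 0 for α > 0).
Indifference: 198^α = 0.69·400^α, so (198/400)^α = 0.69.
Taking logs: α·ln(198/400) = ln(0.69), so α = -0.371064 / -0.703198 ≈ 0.528.

α ≈ 0.528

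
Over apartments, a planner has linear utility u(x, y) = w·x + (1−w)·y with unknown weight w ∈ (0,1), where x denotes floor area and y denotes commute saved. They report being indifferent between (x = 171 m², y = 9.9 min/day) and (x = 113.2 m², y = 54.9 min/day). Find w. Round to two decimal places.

w = 0.44

Equating utilities: w·171 + (1−w)·9.9 = w·113.2 + (1−w)·54.9.
w·(171−113.2) = (1−w)·(54.9−9.9), i.e. w·57.8 = (1−w)·45.
Hence w = 45/(57.8+45) = 45/102.8 = 0.44.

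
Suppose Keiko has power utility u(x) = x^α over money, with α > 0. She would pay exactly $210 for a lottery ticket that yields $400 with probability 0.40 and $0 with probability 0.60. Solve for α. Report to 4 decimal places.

The lottery's expected utility is 0.40·u(400) + 0.60·u(0) = 0.40·400^α (since u(0) = 0 for α > 0).
Indifference: 210^α = 0.40·400^α, so (210/400)^α = 0.40.
Take logs: α = ln 0.40 / ln(210/400) ≈ 1.422023.

α ≈ 1.4220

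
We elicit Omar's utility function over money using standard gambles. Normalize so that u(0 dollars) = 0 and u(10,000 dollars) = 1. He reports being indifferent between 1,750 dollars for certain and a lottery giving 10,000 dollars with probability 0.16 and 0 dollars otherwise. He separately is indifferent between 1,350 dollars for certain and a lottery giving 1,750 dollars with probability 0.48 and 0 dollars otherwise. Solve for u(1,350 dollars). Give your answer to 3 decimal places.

0.077

From the first indifference, u(1,750 dollars) = 0.16·u(10,000 dollars) + 0.84·u(0 dollars) = 0.16·1 + 0.84·0 = 0.16.
Then u(1,350 dollars) = 0.48·u(1,750 dollars) + 0.52·u(0 dollars) = 0.48·0.16 + 0.52·0.00 = 0.0768.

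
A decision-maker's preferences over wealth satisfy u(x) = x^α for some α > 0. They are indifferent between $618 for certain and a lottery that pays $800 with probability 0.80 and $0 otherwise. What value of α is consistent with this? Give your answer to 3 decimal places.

EU(lottery) = 0.80·800^α + 0.20·0 = 0.80·800^α.
Indifference: 618^α = 0.80·800^α, so (618/800)^α = 0.80.
Take logs: α = ln 0.80 / ln(618/800) ≈ 0.86448.

α ≈ 0.864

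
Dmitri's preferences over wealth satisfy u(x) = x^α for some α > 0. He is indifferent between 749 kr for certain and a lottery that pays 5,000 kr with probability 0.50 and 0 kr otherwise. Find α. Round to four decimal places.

α ≈ 0.3651

Since u(0) = 0, the lottery's EU is 0.50·5000^α.
Indifference: 749^α = 0.50·5000^α, so (749/5000)^α = 0.50.
Taking logs: α·ln(749/5000) = ln(0.50), so α = -0.6931472 / -1.8984542 ≈ 0.3651.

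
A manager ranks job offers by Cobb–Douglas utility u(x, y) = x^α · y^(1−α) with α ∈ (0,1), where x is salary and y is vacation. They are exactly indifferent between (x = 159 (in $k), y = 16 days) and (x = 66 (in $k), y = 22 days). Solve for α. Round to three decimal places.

Indifference: 159^α · 16^(1−α) = 66^α · 22^(1−α).
Taking logs: α·ln 159 + (1−α)·ln 16 = α·ln 66 + (1−α)·ln 22, i.e. α·0.879249 = (1−α)·0.318454.
With A = 0.879249 and B = 0.318454: α·A = (1−α)·B, so α = B/(A+B) = 0.318454/1.197703 ≈ 0.266.

α ≈ 0.266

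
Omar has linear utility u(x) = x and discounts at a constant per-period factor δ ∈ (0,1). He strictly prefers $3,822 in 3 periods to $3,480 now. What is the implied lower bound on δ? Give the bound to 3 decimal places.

δ > 0.969

The preference means 3480 < δ^3·3822.
Hence δ^3 > 3480/3822 = 0.91052, and x ↦ x^(1/3) is increasing on (0,∞).
δ > (3480/3822)^(1/3) ≈ 0.969.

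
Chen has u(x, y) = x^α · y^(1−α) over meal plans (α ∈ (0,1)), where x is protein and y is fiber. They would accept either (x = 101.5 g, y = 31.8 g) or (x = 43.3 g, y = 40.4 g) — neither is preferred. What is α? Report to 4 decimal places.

Set the two utilities equal: 101.5^α·31.8^(1−α) = 43.3^α·40.4^(1−α).
Rearrange to (101.5/43.3)^α = (40.4/31.8)^(1−α) and take logs: α·0.8519062 = (1−α)·0.2393635.
With A = 0.8519062 and B = 0.2393635: α·A = (1−α)·B, so α = B/(A+B) = 0.2393635/1.0912697 ≈ 0.2193.

α ≈ 0.2193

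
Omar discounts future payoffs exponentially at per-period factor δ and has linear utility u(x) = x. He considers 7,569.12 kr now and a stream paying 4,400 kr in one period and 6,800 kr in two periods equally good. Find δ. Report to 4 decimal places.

Present value of the stream is 4400·δ + 6800·δ². Indifference gives 4400δ + 6800δ² = 7569.12.
So 6800δ² + 4400δ − 7569.12 = 0.
The positive root is δ = [−4400 + √(4400² + 4·6800·7569.12)] / (2·6800) = (−4400 + 15008.000)/13600 ≈ 0.7800.

δ ≈ 0.7800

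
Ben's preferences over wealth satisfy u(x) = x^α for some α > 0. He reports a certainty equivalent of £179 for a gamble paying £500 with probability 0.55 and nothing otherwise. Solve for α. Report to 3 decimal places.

The lottery's expected utility is 0.55·u(500) + 0.45·u(0) = 0.55·500^α (since u(0) = 0 for α > 0).
Equating: 179^α = 0.55·500^α, i.e. 0.3580^α = 0.55.
Take logs: α = ln 0.55 / ln(179/500) ≈ 0.58199.

α ≈ 0.582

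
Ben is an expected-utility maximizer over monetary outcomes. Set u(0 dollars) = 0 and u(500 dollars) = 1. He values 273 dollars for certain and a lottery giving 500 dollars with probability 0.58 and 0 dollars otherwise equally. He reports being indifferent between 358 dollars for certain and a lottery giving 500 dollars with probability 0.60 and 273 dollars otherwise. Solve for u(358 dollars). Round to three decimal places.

The first gamble pins u(273 dollars): it must equal 0.58·1 + 0.42·0 = 0.58.
Then u(358 dollars) = 0.60·u(500 dollars) + 0.40·u(273 dollars) = 0.60·1.00 + 0.40·0.58 = 0.8320.

0.832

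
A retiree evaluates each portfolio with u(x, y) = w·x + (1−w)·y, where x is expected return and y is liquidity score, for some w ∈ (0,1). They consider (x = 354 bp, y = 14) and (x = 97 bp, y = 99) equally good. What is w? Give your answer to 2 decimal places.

w = 0.25

u(354,14) = u(97,99) means w·354 + (1−w)·14 = w·97 + (1−w)·99.
w·(354−97) = (1−w)·(99−14), i.e. w·257 = (1−w)·85.
Hence w = 85/(257+85) = 85/342 = 0.25.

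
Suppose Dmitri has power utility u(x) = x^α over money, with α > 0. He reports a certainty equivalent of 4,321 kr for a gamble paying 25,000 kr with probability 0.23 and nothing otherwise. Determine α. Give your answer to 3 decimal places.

α ≈ 0.837

The lottery's expected utility is 0.23·u(25000) + 0.77·u(0) = 0.23·25000^α (since u(0) = 0 for α > 0).
Indifference: 4321^α = 0.23·25000^α, so (4321/25000)^α = 0.23.
Take logs: α = ln 0.23 / ln(4321/25000) ≈ 0.83724.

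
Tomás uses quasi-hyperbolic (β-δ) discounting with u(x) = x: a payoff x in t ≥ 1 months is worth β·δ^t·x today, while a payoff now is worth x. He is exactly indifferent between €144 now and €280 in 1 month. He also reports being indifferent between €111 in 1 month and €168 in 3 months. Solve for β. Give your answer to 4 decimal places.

From the later pair, β·δ^1·111 = β·δ^3·168; dividing through, δ^2 = 111/168 = 0.66071, so δ = 0.81284.
The first indifference: 144 = β·δ·280, so β = 144/(δ·280) = 144/(0.81284·280) ≈ 0.6327.

β ≈ 0.6327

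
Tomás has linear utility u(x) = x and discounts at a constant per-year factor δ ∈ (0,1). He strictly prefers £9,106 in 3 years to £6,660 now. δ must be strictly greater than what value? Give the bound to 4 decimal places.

The preference means 6660 < δ^3·9106.
So δ^3 > 6660/9106 = 0.73139; taking the cube root of both positive sides preserves the inequality.
δ > 0.73139^(1/3) = 0.9010.

δ > 0.9010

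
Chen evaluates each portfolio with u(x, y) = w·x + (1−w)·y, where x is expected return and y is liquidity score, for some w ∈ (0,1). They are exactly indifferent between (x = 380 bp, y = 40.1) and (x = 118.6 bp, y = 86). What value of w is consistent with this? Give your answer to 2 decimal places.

Indifference: w·380 + (1−w)·40.1 = w·118.6 + (1−w)·86.
Collecting terms: w·261.4 = (1−w)·45.9.
Hence w = 45.9/(261.4+45.9) = 45.9/307.3 = 0.15.

w = 0.15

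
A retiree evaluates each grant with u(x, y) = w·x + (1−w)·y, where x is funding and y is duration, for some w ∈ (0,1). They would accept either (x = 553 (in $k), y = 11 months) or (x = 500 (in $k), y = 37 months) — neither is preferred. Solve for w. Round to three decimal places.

Indifference: w·553 + (1−w)·11 = w·500 + (1−w)·37.
Rearranging, 53·w − 26·(1−w) = 0.
So w/(1−w) = 26/53 = 0.4906, giving w = 26/(53+26) = 0.329.

w = 0.329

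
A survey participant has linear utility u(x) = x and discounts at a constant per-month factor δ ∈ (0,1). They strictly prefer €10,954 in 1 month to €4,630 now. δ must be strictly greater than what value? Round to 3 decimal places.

Under u(x) = x this choice says 4630 < δ·10954.
So δ > 4630/10954 = 0.42268.

δ > 0.423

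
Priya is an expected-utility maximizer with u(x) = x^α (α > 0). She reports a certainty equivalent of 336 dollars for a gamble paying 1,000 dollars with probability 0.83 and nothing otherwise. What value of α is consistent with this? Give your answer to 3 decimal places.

α ≈ 0.171

Since u(0) = 0, the lottery's EU is 0.83·1000^α.
Setting u(336) equal to that: 336^α = 0.83·1000^α ⇒ (336/1000)^α = 0.83.
Take logs: α = ln 0.83 / ln(336/1000) ≈ 0.17084.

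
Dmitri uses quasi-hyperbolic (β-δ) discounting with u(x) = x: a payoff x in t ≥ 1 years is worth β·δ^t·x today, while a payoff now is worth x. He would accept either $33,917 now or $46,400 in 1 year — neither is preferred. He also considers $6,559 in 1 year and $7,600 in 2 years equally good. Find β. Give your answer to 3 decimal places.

Both payoffs in the second observation are in the future, so β drops out: δ^1·6559 = δ^2·7600 ⇒ δ = 6559/7600 = 0.86303.
Now use the now-vs-future pair: 33917 = β·δ·46400 gives β = 33917/(0.86303·46400) ≈ 0.847.

β ≈ 0.847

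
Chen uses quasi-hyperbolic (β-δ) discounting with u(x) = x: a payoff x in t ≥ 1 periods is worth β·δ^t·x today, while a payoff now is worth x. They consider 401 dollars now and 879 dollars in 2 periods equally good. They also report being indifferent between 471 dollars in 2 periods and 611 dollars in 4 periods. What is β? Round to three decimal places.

Both payoffs in the second observation are in the future, so β drops out: δ^2·471 = δ^4·611 ⇒ δ^2 = 471/611 = 0.77087, so δ = 0.87799.
The first indifference: 401 = β·δ^2·879, so β = 401/(δ^2·879) = 401/(0.77087·879) ≈ 0.592.

β ≈ 0.592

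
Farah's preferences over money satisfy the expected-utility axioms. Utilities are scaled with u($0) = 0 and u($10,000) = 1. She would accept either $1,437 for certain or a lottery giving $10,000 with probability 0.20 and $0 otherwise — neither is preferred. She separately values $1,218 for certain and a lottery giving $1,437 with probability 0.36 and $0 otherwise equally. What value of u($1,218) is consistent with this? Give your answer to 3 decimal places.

0.072

From the first indifference, u($1,437) = 0.20·u($10,000) + 0.80·u($0) = 0.20·1 + 0.80·0 = 0.20.
Chaining: u($1,218) = 0.36·0.20 + 0.64·0.00 = 0.0720.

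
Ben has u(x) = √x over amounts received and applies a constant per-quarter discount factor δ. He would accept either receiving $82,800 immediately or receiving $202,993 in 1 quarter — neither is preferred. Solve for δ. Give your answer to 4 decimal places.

Indifference means u(82800) = δ · u(202993), so δ = u(82800)/u(202993).
With u(x) = √x: δ = √82800/√202993 = √(82800/202993) = 0.63867.

δ ≈ 0.6387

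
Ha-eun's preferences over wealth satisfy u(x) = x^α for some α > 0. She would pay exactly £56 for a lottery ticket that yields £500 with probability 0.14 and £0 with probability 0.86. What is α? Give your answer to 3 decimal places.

α ≈ 0.898

The lottery's expected utility is 0.14·u(500) + 0.86·u(0) = 0.14·500^α (since u(0) = 0 for α > 0).
Equating: 56^α = 0.14·500^α, i.e. 0.1120^α = 0.14.
α = ln(0.14) / ln(56/500) = -1.966113/-2.189256 ≈ 0.898.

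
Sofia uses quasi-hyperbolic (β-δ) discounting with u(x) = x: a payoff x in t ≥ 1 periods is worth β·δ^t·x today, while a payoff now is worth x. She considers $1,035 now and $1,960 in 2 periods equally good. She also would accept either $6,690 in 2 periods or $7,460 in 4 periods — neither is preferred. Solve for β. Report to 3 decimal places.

β ≈ 0.589

Both payoffs in the second observation are in the future, so β drops out: δ^2·6690 = δ^4·7460 ⇒ δ^2 = 6690/7460 = 0.89678, so δ = 0.94699.
Substituting δ into 1035 = β·δ^2·1960: β = 1035/(1757.694) ≈ 0.589.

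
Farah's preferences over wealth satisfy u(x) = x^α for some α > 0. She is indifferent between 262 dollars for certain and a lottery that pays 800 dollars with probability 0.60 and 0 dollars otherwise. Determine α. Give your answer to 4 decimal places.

α ≈ 0.4576

The lottery's expected utility is 0.60·u(800) + 0.40·u(0) = 0.60·800^α (since u(0) = 0 for α > 0).
Setting u(262) equal to that: 262^α = 0.60·800^α ⇒ (262/800)^α = 0.60.
Take logs: α = ln 0.60 / ln(262/800) ≈ 0.457619.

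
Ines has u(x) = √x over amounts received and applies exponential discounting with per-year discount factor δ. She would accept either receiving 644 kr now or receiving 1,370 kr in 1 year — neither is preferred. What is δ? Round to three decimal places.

Equating discounted utilities: u(644) = δ·u(1370) ⇒ δ = u(644)/u(1370).
With u(x) = √x: δ = √644/√1370 = √(644/1370) = 0.68562.

δ ≈ 0.686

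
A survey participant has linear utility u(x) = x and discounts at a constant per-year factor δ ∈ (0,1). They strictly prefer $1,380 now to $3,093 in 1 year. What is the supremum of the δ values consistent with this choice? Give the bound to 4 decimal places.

The preference means 1380 > δ·3093.
So δ < 1380/3093 = 0.44617.

δ < 0.4462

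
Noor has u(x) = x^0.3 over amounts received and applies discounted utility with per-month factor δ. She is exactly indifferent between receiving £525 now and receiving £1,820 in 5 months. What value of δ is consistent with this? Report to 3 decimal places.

Equating discounted utilities: u(525) = δ^5·u(1820) ⇒ δ^5 = u(525)/u(1820).
Since u(x) = x^0.3, δ^5 = (525/1820)^0.3 = 0.28846^0.3 = 0.68869.
So δ = 0.68869^(1/5) ≈ 0.928.

δ ≈ 0.928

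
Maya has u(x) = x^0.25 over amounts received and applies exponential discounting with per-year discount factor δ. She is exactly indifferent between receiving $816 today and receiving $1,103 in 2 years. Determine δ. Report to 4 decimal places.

δ ≈ 0.9630

The payoff in 2 years is discounted by δ^2, so u(816) = δ^2·u(1103) and δ^2 = u(816)/u(1103).
With u(x) = x^0.25: δ^2 = 816^0.25/1103^0.25 = (816/1103)^0.25 = 0.92742.
So δ = 0.92742^(1/2) ≈ 0.9630.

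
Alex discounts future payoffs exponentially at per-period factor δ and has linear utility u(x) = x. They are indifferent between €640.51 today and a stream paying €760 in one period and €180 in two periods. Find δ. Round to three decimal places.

δ ≈ 0.720

Present value of the stream is 760·δ + 180·δ². Indifference gives 760δ + 180δ² = 640.51.
That is, 180δ² + 760δ − 640.51 = 0, a quadratic in δ.
δ = (−760 + √(760² + 4·180·640.51)) / (2·180) = (−760 + √1038767.20) / 360 ≈ 0.720.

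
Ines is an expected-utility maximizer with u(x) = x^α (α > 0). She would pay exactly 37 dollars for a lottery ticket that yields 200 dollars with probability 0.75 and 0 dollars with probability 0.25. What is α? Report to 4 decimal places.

The lottery's expected utility is 0.75·u(200) + 0.25·u(0) = 0.75·200^α (since u(0) = 0 for α > 0).
Indifference: 37^α = 0.75·200^α, so (37/200)^α = 0.75.
Take logs: α = ln 0.75 / ln(37/200) ≈ 0.170488.

α ≈ 0.1705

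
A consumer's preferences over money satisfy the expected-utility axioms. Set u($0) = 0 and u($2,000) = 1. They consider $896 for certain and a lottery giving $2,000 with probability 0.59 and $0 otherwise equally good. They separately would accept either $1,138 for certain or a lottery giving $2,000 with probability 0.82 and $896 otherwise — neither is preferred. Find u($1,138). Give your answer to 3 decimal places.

0.926

From the first indifference, u($896) = 0.59·u($2,000) + 0.41·u($0) = 0.59·1 + 0.41·0 = 0.59.
The second indifference gives u($1,138) = 0.82·u($2,000) + 0.18·u($896) = 0.82·1.00 + 0.18·0.59 = 0.9262.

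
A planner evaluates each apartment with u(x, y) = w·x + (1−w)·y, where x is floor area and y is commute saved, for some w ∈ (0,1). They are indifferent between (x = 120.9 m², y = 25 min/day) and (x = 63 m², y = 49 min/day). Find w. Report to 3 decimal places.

w = 0.293

u(120.9,25) = u(63,49) means w·120.9 + (1−w)·25 = w·63 + (1−w)·49.
Rearranging, 57.9·w − 24·(1−w) = 0.
Hence w = 24/(57.9+24) = 24/81.9 = 0.293.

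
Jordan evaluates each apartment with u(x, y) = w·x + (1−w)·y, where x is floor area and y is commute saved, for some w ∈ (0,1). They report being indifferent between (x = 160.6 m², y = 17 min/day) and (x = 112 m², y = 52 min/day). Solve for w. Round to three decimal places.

u(160.6,17) = u(112,52) means w·160.6 + (1−w)·17 = w·112 + (1−w)·52.
Collecting terms: w·48.6 = (1−w)·35.
Hence w = 35/(48.6+35) = 35/83.6 = 0.419.

w = 0.419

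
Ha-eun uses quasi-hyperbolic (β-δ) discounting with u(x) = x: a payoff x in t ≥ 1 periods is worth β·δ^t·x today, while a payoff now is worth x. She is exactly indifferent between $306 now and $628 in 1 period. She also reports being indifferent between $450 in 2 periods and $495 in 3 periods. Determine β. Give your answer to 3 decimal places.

β ≈ 0.536

The second indifference involves only future payoffs, so β cancels: β·δ^2·450 = β·δ^3·495, giving δ = 450/495 = 0.90909.
The first indifference: 306 = β·δ·628, so β = 306/(δ·628) = 306/(0.90909·628) ≈ 0.536.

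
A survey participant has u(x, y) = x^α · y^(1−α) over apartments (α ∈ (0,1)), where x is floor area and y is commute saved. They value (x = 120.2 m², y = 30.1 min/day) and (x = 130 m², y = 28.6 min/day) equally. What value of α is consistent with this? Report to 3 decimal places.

Indifference: 120.2^α · 30.1^(1−α) = 130^α · 28.6^(1−α).
Rearrange to (120.2/130)^α = (28.6/30.1)^(1−α) and take logs: α·-0.078377 = (1−α)·-0.051118.
So α/(1−α) = (-0.051118)/(-0.078377) = 0.652207, and α = 0.652207/1.652207 ≈ 0.395.

α ≈ 0.395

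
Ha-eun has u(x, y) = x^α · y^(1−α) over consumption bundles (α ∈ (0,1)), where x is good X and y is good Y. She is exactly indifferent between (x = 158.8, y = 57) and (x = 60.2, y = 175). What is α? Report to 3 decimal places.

Set the two utilities equal: 158.8^α·57^(1−α) = 60.2^α·175^(1−α).
(158.8/60.2)^α = (175/57)^(1−α); take logs: α·ln(158.8/60.2) = (1−α)·ln(175/57), i.e. α·0.969973 = (1−α)·1.121735.
Thus α·(2.091708) = 1.121735, so α = 1.121735/2.091708 ≈ 0.536.

α ≈ 0.536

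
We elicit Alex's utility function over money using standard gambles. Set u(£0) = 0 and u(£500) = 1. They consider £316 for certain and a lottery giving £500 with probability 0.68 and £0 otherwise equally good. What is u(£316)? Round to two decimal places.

0.68

By the standard-gamble method, u(£316) is just the indifference probability on the best outcome: 0.68.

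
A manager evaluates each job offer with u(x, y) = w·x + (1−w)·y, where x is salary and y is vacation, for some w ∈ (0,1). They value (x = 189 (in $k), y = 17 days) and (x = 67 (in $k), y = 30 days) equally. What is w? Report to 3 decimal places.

w = 0.096

Indifference: w·189 + (1−w)·17 = w·67 + (1−w)·30.
Rearranging, 122·w − 13·(1−w) = 0.
So w/(1−w) = 13/122 = 0.1066, giving w = 13/(122+13) = 0.096.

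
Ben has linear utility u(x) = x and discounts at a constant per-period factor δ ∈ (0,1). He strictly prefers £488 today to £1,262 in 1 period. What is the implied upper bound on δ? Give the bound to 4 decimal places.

δ < 0.3867

Under u(x) = x this choice says 488 > δ·1262.
So δ < 488/1262 = 0.38669.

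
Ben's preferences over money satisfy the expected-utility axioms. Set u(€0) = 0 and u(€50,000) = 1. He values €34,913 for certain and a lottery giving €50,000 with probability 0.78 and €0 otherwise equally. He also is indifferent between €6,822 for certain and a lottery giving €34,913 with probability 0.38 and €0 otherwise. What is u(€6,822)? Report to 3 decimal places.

0.296

First, u(€34,913) = 0.78·u(€50,000) + 0.22·u(€0) = 0.78.
The second indifference gives u(€6,822) = 0.38·u(€34,913) + 0.62·u(€0) = 0.38·0.78 + 0.62·0.00 = 0.2964.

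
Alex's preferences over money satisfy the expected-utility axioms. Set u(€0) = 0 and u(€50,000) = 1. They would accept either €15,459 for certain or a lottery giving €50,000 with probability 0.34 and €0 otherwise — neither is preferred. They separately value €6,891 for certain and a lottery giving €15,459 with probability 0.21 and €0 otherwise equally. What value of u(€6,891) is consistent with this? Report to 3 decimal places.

0.071

The first gamble pins u(€15,459): it must equal 0.34·1 + 0.66·0 = 0.34.
Then u(€6,891) = 0.21·u(€15,459) + 0.79·u(€0) = 0.21·0.34 + 0.79·0.00 = 0.0714.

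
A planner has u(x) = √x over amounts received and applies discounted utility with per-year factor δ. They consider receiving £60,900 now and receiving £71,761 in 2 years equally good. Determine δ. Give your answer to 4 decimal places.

The payoff in 2 years is discounted by δ^2, so u(60900) = δ^2·u(71761) and δ^2 = u(60900)/u(71761).
Since u(x) = √x, δ^2 = √(60900/71761) = 0.92122.
Hence δ = (0.92122)^(1/2) = 0.959803.

δ ≈ 0.9598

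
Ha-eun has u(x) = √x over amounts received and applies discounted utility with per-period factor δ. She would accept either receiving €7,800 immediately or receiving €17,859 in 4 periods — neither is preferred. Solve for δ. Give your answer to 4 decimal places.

Indifference means u(7800) = δ^4 · u(17859), so δ^4 = u(7800)/u(17859).
Since u(x) = √x, δ^4 = √(7800/17859) = 0.66087.
Taking the 4th root: δ = 0.66087^(1/4) ≈ 0.9016.

δ ≈ 0.9016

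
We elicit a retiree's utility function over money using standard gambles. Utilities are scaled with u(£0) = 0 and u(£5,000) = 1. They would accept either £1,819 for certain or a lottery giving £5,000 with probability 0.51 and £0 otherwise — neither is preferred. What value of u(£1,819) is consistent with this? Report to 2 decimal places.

0.51

u(£1,819) equals the lottery's expected utility: 0.51·1 + 0.49·0 = 0.51.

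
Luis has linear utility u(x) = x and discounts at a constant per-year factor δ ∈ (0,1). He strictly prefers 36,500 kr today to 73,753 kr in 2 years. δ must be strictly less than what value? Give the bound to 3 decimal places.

Comparing present values: 36500 > δ^2·73753.
Hence δ^2 < 36500/73753 = 0.49490, and x ↦ x^(1/2) is increasing on (0,∞).
δ < (36500/73753)^(1/2) ≈ 0.703.

δ < 0.703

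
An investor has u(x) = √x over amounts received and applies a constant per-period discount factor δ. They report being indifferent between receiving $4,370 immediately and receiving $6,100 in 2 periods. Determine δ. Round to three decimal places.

Equating discounted utilities: u(4370) = δ^2·u(6100) ⇒ δ^2 = u(4370)/u(6100).
Since u(x) = √x, δ^2 = √(4370/6100) = 0.84640.
So δ = 0.84640^(1/2) ≈ 0.920.

δ ≈ 0.920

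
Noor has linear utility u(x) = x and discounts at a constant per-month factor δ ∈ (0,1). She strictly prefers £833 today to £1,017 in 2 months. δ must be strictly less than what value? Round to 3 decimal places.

Under u(x) = x this choice says 833 > δ^2·1017.
Dividing by 1017: δ^2 < 0.81908. Both sides are positive, so the square root keeps the direction.
δ < 0.81908^(1/2) = 0.905.

δ < 0.905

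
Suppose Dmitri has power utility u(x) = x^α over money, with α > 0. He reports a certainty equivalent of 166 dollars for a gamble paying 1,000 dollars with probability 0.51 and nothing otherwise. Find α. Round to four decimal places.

The lottery's expected utility is 0.51·u(1000) + 0.49·u(0) = 0.51·1000^α (since u(0) = 0 for α > 0).
Equating: 166^α = 0.51·1000^α, i.e. 0.1660^α = 0.51.
Take logs: α = ln 0.51 / ln(166/1000) ≈ 0.374962.

α ≈ 0.3750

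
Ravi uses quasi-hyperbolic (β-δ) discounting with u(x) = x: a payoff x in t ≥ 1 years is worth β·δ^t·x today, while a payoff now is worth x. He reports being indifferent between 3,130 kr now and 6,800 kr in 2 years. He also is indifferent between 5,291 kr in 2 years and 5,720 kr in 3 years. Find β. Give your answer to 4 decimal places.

From the later pair, β·δ^2·5291 = β·δ^3·5720; dividing through, δ = 5291/5720 = 0.92500.
The first indifference: 3130 = β·δ^2·6800, so β = 3130/(δ^2·6800) = 3130/(0.85563·6800) ≈ 0.5380.

β ≈ 0.5380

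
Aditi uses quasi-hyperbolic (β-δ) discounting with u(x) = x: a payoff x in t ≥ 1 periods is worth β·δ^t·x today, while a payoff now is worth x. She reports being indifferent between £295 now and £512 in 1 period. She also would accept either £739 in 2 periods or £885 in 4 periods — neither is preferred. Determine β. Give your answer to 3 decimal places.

β ≈ 0.631

From the later pair, β·δ^2·739 = β·δ^4·885; dividing through, δ^2 = 739/885 = 0.83503, so δ = 0.91380.
The first indifference: 295 = β·δ·512, so β = 295/(δ·512) = 295/(0.91380·512) ≈ 0.631.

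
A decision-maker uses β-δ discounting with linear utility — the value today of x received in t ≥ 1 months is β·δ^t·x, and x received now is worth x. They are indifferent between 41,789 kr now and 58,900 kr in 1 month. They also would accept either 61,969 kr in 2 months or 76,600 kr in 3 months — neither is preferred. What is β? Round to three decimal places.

β ≈ 0.877

From the later pair, β·δ^2·61969 = β·δ^3·76600; dividing through, δ = 61969/76600 = 0.80899.
Substituting δ into 41789 = β·δ·58900: β = 41789/(47649.792) ≈ 0.877.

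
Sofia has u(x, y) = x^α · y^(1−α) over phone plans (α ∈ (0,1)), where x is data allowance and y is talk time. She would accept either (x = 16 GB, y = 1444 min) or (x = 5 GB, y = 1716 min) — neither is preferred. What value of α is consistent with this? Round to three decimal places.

α ≈ 0.129

The Cobb–Douglas utilities coincide, so 16^α·1444^(1−α) = 5^α·1716^(1−α).
(16/5)^α = (1716/1444)^(1−α); take logs: α·ln(16/5) = (1−α)·ln(1716/1444), i.e. α·1.163151 = (1−α)·0.172579.
With A = 1.163151 and B = 0.172579: α·A = (1−α)·B, so α = B/(A+B) = 0.172579/1.335730 ≈ 0.129.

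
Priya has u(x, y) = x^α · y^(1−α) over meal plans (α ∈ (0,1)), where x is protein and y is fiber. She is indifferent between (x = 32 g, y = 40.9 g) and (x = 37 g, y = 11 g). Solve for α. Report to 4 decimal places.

α ≈ 0.9005

The Cobb–Douglas utilities coincide, so 32^α·40.9^(1−α) = 37^α·11^(1−α).
Taking logs: α·ln 32 + (1−α)·ln 40.9 = α·ln 37 + (1−α)·ln 11, i.e. α·-0.1451820 = (1−α)·-1.3132348.
Thus α·(-1.4584168) = -1.3132348, so α = -1.3132348/-1.4584168 ≈ 0.9005.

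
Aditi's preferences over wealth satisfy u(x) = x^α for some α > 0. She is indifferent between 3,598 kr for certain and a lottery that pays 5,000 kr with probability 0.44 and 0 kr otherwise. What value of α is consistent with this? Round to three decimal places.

α ≈ 2.495

The lottery's expected utility is 0.44·u(5000) + 0.56·u(0) = 0.44·5000^α (since u(0) = 0 for α > 0).
Indifference: 3598^α = 0.44·5000^α, so (3598/5000)^α = 0.44.
α = ln(0.44) / ln(3598/5000) = -0.820981/-0.329060 ≈ 2.495.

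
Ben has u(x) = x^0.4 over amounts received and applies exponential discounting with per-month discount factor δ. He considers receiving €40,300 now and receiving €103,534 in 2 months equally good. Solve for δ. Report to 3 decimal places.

δ ≈ 0.828

Indifference means u(40300) = δ^2 · u(103534), so δ^2 = u(40300)/u(103534).
With u(x) = x^0.4: δ^2 = 40300^0.4/103534^0.4 = (40300/103534)^0.4 = 0.68563.
Hence δ = (0.68563)^(1/2) = 0.82803.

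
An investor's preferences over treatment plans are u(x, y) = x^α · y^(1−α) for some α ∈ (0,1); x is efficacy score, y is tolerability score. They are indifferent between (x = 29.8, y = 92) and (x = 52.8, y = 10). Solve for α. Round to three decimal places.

α ≈ 0.795

Set the two utilities equal: 29.8^α·92^(1−α) = 52.8^α·10^(1−α).
Rearrange to (29.8/52.8)^α = (10/92)^(1−α) and take logs: α·-0.572003 = (1−α)·-2.219203.
With A = -0.572003 and B = -2.219203: α·A = (1−α)·B, so α = B/(A+B) = -2.219203/-2.791206 ≈ 0.795.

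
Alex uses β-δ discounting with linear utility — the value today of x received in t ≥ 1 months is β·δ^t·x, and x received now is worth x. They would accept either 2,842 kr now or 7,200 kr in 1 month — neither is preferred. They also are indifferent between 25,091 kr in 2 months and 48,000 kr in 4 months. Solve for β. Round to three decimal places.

Both payoffs in the second observation are in the future, so β drops out: δ^2·25091 = δ^4·48000 ⇒ δ^2 = 25091/48000 = 0.52273, so δ = 0.72300.
The first indifference: 2842 = β·δ·7200, so β = 2842/(δ·7200) = 2842/(0.72300·7200) ≈ 0.546.

β ≈ 0.546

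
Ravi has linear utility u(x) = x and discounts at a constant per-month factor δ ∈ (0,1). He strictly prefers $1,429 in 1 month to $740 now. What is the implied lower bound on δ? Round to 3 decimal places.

Comparing present values: 740 < δ·1429.
Dividing through by 1429 gives δ > 0.51784.

δ > 0.518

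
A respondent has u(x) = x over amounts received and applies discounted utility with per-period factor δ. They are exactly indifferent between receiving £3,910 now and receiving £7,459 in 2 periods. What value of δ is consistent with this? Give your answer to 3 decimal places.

Indifference means u(3910) = δ^2 · u(7459), so δ^2 = u(3910)/u(7459).
With u(x) = x: δ^2 = 3910/7459 = 0.52420.
Taking the square root: δ = 0.52420^(1/2) ≈ 0.724.

δ ≈ 0.724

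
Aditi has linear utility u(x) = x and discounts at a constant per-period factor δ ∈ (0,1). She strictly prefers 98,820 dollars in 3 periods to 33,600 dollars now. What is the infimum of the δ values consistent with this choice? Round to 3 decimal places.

The preference means 33600 < δ^3·98820.
So δ^3 > 33600/98820 = 0.34001; taking the cube root of both positive sides preserves the inequality.
δ > (33600/98820)^(1/3) ≈ 0.698.

δ > 0.698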